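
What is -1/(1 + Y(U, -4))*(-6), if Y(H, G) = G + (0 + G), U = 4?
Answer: -6/7 ≈ -0.85714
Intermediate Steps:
Y(H, G) = 2*G (Y(H, G) = G + G = 2*G)
-1/(1 + Y(U, -4))*(-6) = -1/(1 + 2*(-4))*(-6) = -1/(1 - 8)*(-6) = -1/(-7)*(-6) = -1*(-1/7)*(-6) = (1/7)*(-6) = -6/7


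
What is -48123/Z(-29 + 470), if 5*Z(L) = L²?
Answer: -26735/21609 ≈ -1.2372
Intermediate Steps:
Z(L) = L²/5
-48123/Z(-29 + 470) = -48123*5/(-29 + 470)² = -48123/((⅕)*441²) = -48123/((⅕)*194481) = -48123/194481/5 = -48123*5/194481 = -26735/21609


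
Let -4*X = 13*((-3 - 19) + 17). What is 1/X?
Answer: 4/65 ≈ 0.061538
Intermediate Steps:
X = 65/4 (X = -13*((-3 - 19) + 17)/4 = -13*(-22 + 17)/4 = -13*(-5)/4 = -¼*(-65) = 65/4 ≈ 16.250)
1/X = 1/(65/4) = 4/65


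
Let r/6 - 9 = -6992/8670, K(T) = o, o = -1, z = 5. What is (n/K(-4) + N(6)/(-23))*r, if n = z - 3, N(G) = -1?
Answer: -639342/6647 ≈ -96.185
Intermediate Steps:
n = 2 (n = 5 - 3 = 2)
K(T) = -1
r = 71038/1445 (r = 54 + 6*(-6992/8670) = 54 + 6*(-6992*1/8670) = 54 + 6*(-3496/4335) = 54 - 6992/1445 = 71038/1445 ≈ 49.161)
(n/K(-4) + N(6)/(-23))*r = (2/(-1) - 1/(-23))*(71038/1445) = (2*(-1) - 1*(-1/23))*(71038/1445) = (-2 + 1/23)*(71038/1445) = -45/23*71038/1445 = -639342/6647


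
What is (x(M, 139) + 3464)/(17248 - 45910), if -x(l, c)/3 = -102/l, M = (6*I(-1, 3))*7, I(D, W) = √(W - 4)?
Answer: -1732/14331 + I/3934 ≈ -0.12086 + 0.00025419*I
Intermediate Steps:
I(D, W) = √(-4 + W)
M = 42*I (M = (6*√(-4 + 3))*7 = (6*√(-1))*7 = (6*I)*7 = 42*I ≈ 42.0*I)
x(l, c) = 306/l (x(l, c) = -(-306)/l = 306/l)
(x(M, 139) + 3464)/(17248 - 45910) = (306/((42*I)) + 3464)/(17248 - 45910) = (306*(-I/42) + 3464)/(-28662) = (-51*I/7 + 3464)*(-1/28662) = (3464 - 51*I/7)*(-1/28662) = -1732/14331 + I/3934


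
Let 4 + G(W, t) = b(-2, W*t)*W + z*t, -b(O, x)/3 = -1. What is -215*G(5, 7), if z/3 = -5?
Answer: 20210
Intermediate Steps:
b(O, x) = 3 (b(O, x) = -3*(-1) = 3)
z = -15 (z = 3*(-5) = -15)
G(W, t) = -4 - 15*t + 3*W (G(W, t) = -4 + (3*W - 15*t) = -4 + (-15*t + 3*W) = -4 - 15*t + 3*W)
-215*G(5, 7) = -215*(-4 - 15*7 + 3*5) = -215*(-4 - 105 + 15) = -215*(-94) = 20210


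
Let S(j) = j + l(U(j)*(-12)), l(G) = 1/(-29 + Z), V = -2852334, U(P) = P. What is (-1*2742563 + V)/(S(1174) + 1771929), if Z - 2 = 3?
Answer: -134277528/42554471 ≈ -3.1554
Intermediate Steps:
Z = 5 (Z = 2 + 3 = 5)
l(G) = -1/24 (l(G) = 1/(-29 + 5) = 1/(-24) = -1/24)
S(j) = -1/24 + j (S(j) = j - 1/24 = -1/24 + j)
(-1*2742563 + V)/(S(1174) + 1771929) = (-1*2742563 - 2852334)/((-1/24 + 1174) + 1771929) = (-2742563 - 2852334)/(28175/24 + 1771929) = -5594897/42554471/24 = -5594897*24/42554471 = -134277528/42554471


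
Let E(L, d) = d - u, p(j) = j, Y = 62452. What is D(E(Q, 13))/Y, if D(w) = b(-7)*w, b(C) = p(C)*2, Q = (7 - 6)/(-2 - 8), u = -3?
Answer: -56/15613 ≈ -0.0035868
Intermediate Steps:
Q = -⅒ (Q = 1/(-10) = 1*(-⅒) = -⅒ ≈ -0.10000)
E(L, d) = 3 + d (E(L, d) = d - 1*(-3) = d + 3 = 3 + d)
b(C) = 2*C (b(C) = C*2 = 2*C)
D(w) = -14*w (D(w) = (2*(-7))*w = -14*w)
D(E(Q, 13))/Y = -14*(3 + 13)/62452 = -14*16*(1/62452) = -224*1/62452 = -56/15613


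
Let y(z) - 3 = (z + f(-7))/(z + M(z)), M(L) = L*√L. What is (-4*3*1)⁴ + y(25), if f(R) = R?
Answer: 518478/25 ≈ 20739.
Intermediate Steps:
M(L) = L^(3/2)
y(z) = 3 + (-7 + z)/(z + z^(3/2)) (y(z) = 3 + (z - 7)/(z + z^(3/2)) = 3 + (-7 + z)/(z + z^(3/2)))
(-4*3*1)⁴ + y(25) = (-4*3*1)⁴ + (-7 + 3*25^(3/2) + 4*25)/(25 + 25^(3/2)) = (-12*1)⁴ + (-7 + 3*125 + 100)/(25 + 125) = (-12)⁴ + (-7 + 375 + 100)/150 = 20736 + (1/150)*468 = 20736 + 78/25 = 518478/25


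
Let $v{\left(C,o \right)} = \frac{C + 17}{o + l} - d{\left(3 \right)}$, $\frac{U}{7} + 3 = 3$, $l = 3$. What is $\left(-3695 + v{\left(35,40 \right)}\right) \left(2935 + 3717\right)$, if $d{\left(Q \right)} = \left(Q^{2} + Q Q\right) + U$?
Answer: $- \frac{1061705764}{43} \approx -2.4691 \cdot 10^{7}$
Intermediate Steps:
$U = 0$ ($U = -21 + 7 \cdot 3 = -21 + 21 = 0$)
$d{\left(Q \right)} = 2 Q^{2}$ ($d{\left(Q \right)} = \left(Q^{2} + Q Q\right) + 0 = \left(Q^{2} + Q^{2}\right) + 0 = 2 Q^{2} + 0 = 2 Q^{2}$)
$v{\left(C,o \right)} = -18 + \frac{17 + C}{3 + o}$ ($v{\left(C,o \right)} = \frac{C + 17}{o + 3} - 2 \cdot 3^{2} = \frac{17 + C}{3 + o} - 2 \cdot 9 = \frac{17 + C}{3 + o} - 18 = -18 + \frac{17 + C}{3 + o}$)
$\left(-3695 + v{\left(35,40 \right)}\right) \left(2935 + 3717\right) = \left(-3695 + \frac{-37 + 35 - 720}{3 + 40}\right) \left(2935 + 3717\right) = \left(-3695 + \frac{-37 + 35 - 720}{43}\right) 6652 = \left(-3695 + \frac{1}{43} \left(-722\right)\right) 6652 = \left(-3695 - \frac{722}{43}\right) 6652 = \left(- \frac{159607}{43}\right) 6652 = - \frac{1061705764}{43}$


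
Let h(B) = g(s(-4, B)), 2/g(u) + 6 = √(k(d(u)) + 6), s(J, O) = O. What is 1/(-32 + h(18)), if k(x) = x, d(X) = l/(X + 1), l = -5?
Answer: -4657/150867 + √2071/301734 ≈ -0.030717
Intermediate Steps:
d(X) = -5/(1 + X) (d(X) = -5/(X + 1) = -5/(1 + X))
g(u) = 2/(-6 + √(6 - 5/(1 + u))) (g(u) = 2/(-6 + √(-5/(1 + u) + 6)) = 2/(-6 + √(6 - 5/(1 + u))))
h(B) = 2/(-6 + √((1 + 6*B)/(1 + B)))
1/(-32 + h(18)) = 1/(-32 + 2/(-6 + √((1 + 6*18)/(1 + 18)))) = 1/(-32 + 2/(-6 + √((1 + 108)/19))) = 1/(-32 + 2/(-6 + √((1/19)*109))) = 1/(-32 + 2/(-6 + √(109/19))) = 1/(-32 + 2/(-6 + √2071/19))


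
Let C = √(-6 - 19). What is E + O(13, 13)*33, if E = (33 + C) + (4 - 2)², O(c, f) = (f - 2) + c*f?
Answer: 5977 + 5*I ≈ 5977.0 + 5.0*I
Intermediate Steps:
C = 5*I (C = √(-25) = 5*I ≈ 5.0*I)
O(c, f) = -2 + f + c*f (O(c, f) = (-2 + f) + c*f = -2 + f + c*f)
E = 37 + 5*I (E = (33 + 5*I) + (4 - 2)² = (33 + 5*I) + 2² = (33 + 5*I) + 4 = 37 + 5*I ≈ 37.0 + 5.0*I)
E + O(13, 13)*33 = (37 + 5*I) + (-2 + 13 + 13*13)*33 = (37 + 5*I) + (-2 + 13 + 169)*33 = (37 + 5*I) + 180*33 = (37 + 5*I) + 5940 = 5977 + 5*I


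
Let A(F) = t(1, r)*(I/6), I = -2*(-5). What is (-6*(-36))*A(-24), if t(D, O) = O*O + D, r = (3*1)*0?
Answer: 360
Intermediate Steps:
r = 0 (r = 3*0 = 0)
I = 10
t(D, O) = D + O**2 (t(D, O) = O**2 + D = D + O**2)
A(F) = 5/3 (A(F) = (1 + 0**2)*(10/6) = (1 + 0)*(10*(1/6)) = 1*(5/3) = 5/3)
(-6*(-36))*A(-24) = -6*(-36)*(5/3) = 216*(5/3) = 360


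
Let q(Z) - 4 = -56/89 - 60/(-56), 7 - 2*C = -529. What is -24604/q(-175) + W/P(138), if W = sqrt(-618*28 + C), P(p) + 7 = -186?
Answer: -30656584/5535 - 2*I*sqrt(4259)/193 ≈ -5538.7 - 0.67628*I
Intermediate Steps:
P(p) = -193 (P(p) = -7 - 186 = -193)
C = 268 (C = 7/2 - 1/2*(-529) = 7/2 + 529/2 = 268)
W = 2*I*sqrt(4259) (W = sqrt(-618*28 + 268) = sqrt(-17304 + 268) = sqrt(-17036) = 2*I*sqrt(4259) ≈ 130.52*I)
q(Z) = 5535/1246 (q(Z) = 4 + (-56/89 - 60/(-56)) = 4 + (-56*1/89 - 60*(-1/56)) = 4 + (-56/89 + 15/14) = 4 + 551/1246 = 5535/1246)
-24604/q(-175) + W/P(138) = -24604/5535/1246 + (2*I*sqrt(4259))/(-193) = -24604*1246/5535 + (2*I*sqrt(4259))*(-1/193) = -30656584/5535 - 2*I*sqrt(4259)/193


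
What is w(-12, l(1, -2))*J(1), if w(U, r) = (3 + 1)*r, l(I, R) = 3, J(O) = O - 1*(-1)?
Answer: 24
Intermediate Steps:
J(O) = 1 + O (J(O) = O + 1 = 1 + O)
w(U, r) = 4*r
w(-12, l(1, -2))*J(1) = (4*3)*(1 + 1) = 12*2 = 24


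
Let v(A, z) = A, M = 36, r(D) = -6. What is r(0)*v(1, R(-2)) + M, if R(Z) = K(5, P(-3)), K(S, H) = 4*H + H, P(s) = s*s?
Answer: 30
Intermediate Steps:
P(s) = s²
K(S, H) = 5*H
R(Z) = 45 (R(Z) = 5*(-3)² = 5*9 = 45)
r(0)*v(1, R(-2)) + M = -6*1 + 36 = -6 + 36 = 30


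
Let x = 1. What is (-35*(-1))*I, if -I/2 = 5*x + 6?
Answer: -770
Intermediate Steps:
I = -22 (I = -2*(5*1 + 6) = -2*(5 + 6) = -2*11 = -22)
(-35*(-1))*I = -35*(-1)*(-22) = 35*(-22) = -770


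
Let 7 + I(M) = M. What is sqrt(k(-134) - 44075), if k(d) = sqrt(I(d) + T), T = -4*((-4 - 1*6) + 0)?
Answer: sqrt(-44075 + I*sqrt(101)) ≈ 0.024 + 209.94*I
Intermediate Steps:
I(M) = -7 + M
T = 40 (T = -4*((-4 - 6) + 0) = -4*(-10 + 0) = -4*(-10) = 40)
k(d) = sqrt(33 + d) (k(d) = sqrt((-7 + d) + 40) = sqrt(33 + d))
sqrt(k(-134) - 44075) = sqrt(sqrt(33 - 134) - 44075) = sqrt(sqrt(-101) - 44075) = sqrt(I*sqrt(101) - 44075) = sqrt(-44075 + I*sqrt(101))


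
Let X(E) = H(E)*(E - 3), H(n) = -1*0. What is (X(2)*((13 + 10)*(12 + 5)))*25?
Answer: 0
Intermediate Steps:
H(n) = 0
X(E) = 0 (X(E) = 0*(E - 3) = 0*(-3 + E) = 0)
(X(2)*((13 + 10)*(12 + 5)))*25 = (0*((13 + 10)*(12 + 5)))*25 = (0*(23*17))*25 = (0*391)*25 = 0*25 = 0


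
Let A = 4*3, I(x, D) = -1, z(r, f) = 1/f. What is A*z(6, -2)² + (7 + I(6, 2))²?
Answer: 39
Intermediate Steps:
A = 12
A*z(6, -2)² + (7 + I(6, 2))² = 12*(1/(-2))² + (7 - 1)² = 12*(-½)² + 6² = 12*(¼) + 36 = 3 + 36 = 39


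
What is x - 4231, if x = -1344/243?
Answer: -343159/81 ≈ -4236.5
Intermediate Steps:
x = -448/81 (x = -1344*1/243 = -448/81 ≈ -5.5309)
x - 4231 = -448/81 - 4231 = -343159/81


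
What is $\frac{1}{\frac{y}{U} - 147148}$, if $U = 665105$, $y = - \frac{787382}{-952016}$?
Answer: $- \frac{13765013080}{2025494144678723} \approx -6.7959 \cdot 10^{-6}$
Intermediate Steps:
$y = \frac{17117}{20696}$ ($y = \left(-787382\right) \left(- \frac{1}{952016}\right) = \frac{17117}{20696} \approx 0.82707$)
$\frac{1}{\frac{y}{U} - 147148} = \frac{1}{\frac{17117}{20696 \cdot 665105} - 147148} = \frac{1}{\frac{17117}{20696} \cdot \frac{1}{665105} - 147148} = \frac{1}{\frac{17117}{13765013080} - 147148} = \frac{1}{- \frac{2025494144678723}{13765013080}} = - \frac{13765013080}{2025494144678723}$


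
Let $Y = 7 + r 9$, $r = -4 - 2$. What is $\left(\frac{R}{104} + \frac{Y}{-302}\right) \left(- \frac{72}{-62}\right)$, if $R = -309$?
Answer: $- \frac{397935}{121706} \approx -3.2696$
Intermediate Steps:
$r = -6$
$Y = -47$ ($Y = 7 - 54 = -47$)
$\left(\frac{R}{104} + \frac{Y}{-302}\right) \left(- \frac{72}{-62}\right) = \left(- \frac{309}{104} - \frac{47}{-302}\right) \left(- \frac{72}{-62}\right) = \left(\left(-309\right) \frac{1}{104} - - \frac{47}{302}\right) \left(\left(-72\right) \left(- \frac{1}{62}\right)\right) = \left(- \frac{309}{104} + \frac{47}{302}\right) \frac{36}{31} = \left(- \frac{44215}{15704}\right) \frac{36}{31} = - \frac{397935}{121706}$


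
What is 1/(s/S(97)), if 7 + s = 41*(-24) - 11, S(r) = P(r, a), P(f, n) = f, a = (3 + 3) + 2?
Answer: -97/1002 ≈ -0.096806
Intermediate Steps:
a = 8 (a = 6 + 2 = 8)
S(r) = r
s = -1002 (s = -7 + (41*(-24) - 11) = -7 + (-984 - 11) = -7 - 995 = -1002)
1/(s/S(97)) = 1/(-1002/97) = -97/1002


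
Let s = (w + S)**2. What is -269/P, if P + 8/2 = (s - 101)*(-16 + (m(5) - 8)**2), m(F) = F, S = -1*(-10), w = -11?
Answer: -269/696 ≈ -0.38649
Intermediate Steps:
S = 10
s = 1 (s = (-11 + 10)**2 = (-1)**2 = 1)
P = 696 (P = -4 + (1 - 101)*(-16 + (5 - 8)**2) = -4 - 100*(-16 + (-3)**2) = -4 - 100*(-16 + 9) = -4 - 100*(-7) = -4 + 700 = 696)
-269/P = -269/696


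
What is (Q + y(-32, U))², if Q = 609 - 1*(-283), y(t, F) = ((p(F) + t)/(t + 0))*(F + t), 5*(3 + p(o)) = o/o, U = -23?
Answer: 177289225/256 ≈ 6.9254e+5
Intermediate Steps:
p(o) = -14/5 (p(o) = -3 + (o/o)/5 = -3 + (⅕)*1 = -3 + ⅕ = -14/5)
y(t, F) = (-14/5 + t)*(F + t)/t (y(t, F) = ((-14/5 + t)/(t + 0))*(F + t) = ((-14/5 + t)/t)*(F + t) = (-14/5 + t)*(F + t)/t)
Q = 892 (Q = 609 + 283 = 892)
(Q + y(-32, U))² = (892 + (-14/5 - 23 - 32 - 14/5*(-23)/(-32)))² = (892 + (-14/5 - 23 - 32 - 14/5*(-23)*(-1/32)))² = (892 + (-14/5 - 23 - 32 - 161/80))² = (892 - 957/16)² = (13315/16)² = 177289225/256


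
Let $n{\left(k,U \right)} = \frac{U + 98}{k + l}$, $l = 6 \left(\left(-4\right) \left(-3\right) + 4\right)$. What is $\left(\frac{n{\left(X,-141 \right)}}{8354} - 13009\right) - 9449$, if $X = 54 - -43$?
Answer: $- \frac{36209527519}{1612322} \approx -22458.0$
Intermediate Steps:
$l = 96$ ($l = 6 \left(12 + 4\right) = 6 \cdot 16 = 96$)
$X = 97$ ($X = 54 + 43 = 97$)
$n{\left(k,U \right)} = \frac{98 + U}{96 + k}$ ($n{\left(k,U \right)} = \frac{U + 98}{k + 96} = \frac{98 + U}{96 + k}$)
$\left(\frac{n{\left(X,-141 \right)}}{8354} - 13009\right) - 9449 = \left(\frac{\frac{1}{96 + 97} \left(98 - 141\right)}{8354} - 13009\right) - 9449 = \left(\frac{1}{193} \left(-43\right) \frac{1}{8354} - 13009\right) - 9449 = \left(\left(- \frac{43}{193}\right) \frac{1}{8354} - 13009\right) - 9449 = \left(- \frac{43}{1612322} - 13009\right) - 9449 = - \frac{20974696941}{1612322} - 9449 = - \frac{36209527519}{1612322}$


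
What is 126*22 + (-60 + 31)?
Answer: 2743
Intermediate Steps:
126*22 + (-60 + 31) = 2772 - 29 = 2743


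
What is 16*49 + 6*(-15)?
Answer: 694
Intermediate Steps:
16*49 + 6*(-15) = 784 - 90 = 694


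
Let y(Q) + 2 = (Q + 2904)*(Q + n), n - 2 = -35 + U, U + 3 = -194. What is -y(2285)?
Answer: -10663393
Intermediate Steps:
U = -197 (U = -3 - 194 = -197)
n = -230 (n = 2 + (-35 - 197) = 2 - 232 = -230)
y(Q) = -2 + (-230 + Q)*(2904 + Q) (y(Q) = -2 + (Q + 2904)*(Q - 230) = -2 + (2904 + Q)*(-230 + Q) = -2 + (-230 + Q)*(2904 + Q))
-y(2285) = -(-667922 + 2285² + 2674*2285) = -(-667922 + 5221225 + 6110090) = -1*10663393 = -10663393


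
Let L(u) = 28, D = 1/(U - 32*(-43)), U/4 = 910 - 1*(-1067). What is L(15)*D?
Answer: 7/2321 ≈ 0.0030159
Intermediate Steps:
U = 7908 (U = 4*(910 - 1*(-1067)) = 4*(910 + 1067) = 4*1977 = 7908)
D = 1/9284 (D = 1/(7908 - 32*(-43)) = 1/(7908 + 1376) = 1/9284 ≈ 0.00010771)
L(15)*D = 28*(1/9284) = 7/2321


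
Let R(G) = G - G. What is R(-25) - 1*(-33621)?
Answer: 33621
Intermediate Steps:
R(G) = 0
R(-25) - 1*(-33621) = 0 - 1*(-33621) = 0 + 33621 = 33621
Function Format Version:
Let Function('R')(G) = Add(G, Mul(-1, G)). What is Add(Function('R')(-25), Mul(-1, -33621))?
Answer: 33621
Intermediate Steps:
Function('R')(G) = 0
Add(Function('R')(-25), Mul(-1, -33621)) = Add(0, Mul(-1, -33621)) = Add(0, 33621) = 33621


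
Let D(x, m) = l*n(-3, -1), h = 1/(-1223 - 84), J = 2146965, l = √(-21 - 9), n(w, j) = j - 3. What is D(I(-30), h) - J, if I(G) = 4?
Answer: -2146965 - 4*I*√30 ≈ -2.147e+6 - 21.909*I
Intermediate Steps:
n(w, j) = -3 + j
l = I*√30 (l = √(-30) = I*√30 ≈ 5.4772*I)
h = -1/1307 (h = 1/(-1307) = -1/1307 ≈ -0.00076511)
D(x, m) = -4*I*√30 (D(x, m) = (I*√30)*(-3 - 1) = (I*√30)*(-4) = -4*I*√30)
D(I(-30), h) - J = -4*I*√30 - 1*2146965 = -4*I*√30 - 2146965 = -2146965 - 4*I*√30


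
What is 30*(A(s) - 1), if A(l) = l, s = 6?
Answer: 150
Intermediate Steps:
30*(A(s) - 1) = 30*(6 - 1) = 30*5 = 150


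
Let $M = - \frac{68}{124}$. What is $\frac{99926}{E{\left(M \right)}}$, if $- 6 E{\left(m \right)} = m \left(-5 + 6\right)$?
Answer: $1093308$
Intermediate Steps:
$M = - \frac{17}{31}$ ($M = \left(-68\right) \frac{1}{124} = - \frac{17}{31} \approx -0.54839$)
$E{\left(m \right)} = - \frac{m}{6}$ ($E{\left(m \right)} = - \frac{m \left(-5 + 6\right)}{6} = - \frac{m 1}{6} = - \frac{m}{6}$)
$\frac{99926}{E{\left(M \right)}} = \frac{99926}{\left(- \frac{1}{6}\right) \left(- \frac{17}{31}\right)} = \frac{99926}{\frac{17}{186}} = 99926 \cdot \frac{186}{17} = 1093308$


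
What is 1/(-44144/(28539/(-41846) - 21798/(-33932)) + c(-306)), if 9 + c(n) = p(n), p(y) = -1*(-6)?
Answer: 125505/139912304351 ≈ 8.9703e-7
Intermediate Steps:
p(y) = 6
c(n) = -3 (c(n) = -9 + 6 = -3)
1/(-44144/(28539/(-41846) - 21798/(-33932)) + c(-306)) = 1/(-44144/(28539/(-41846) - 21798/(-33932)) - 3) = 1/(-44144/(28539*(-1/41846) - 21798*(-1/33932)) - 3) = 1/(-44144/(-4077/5978 + 10899/16966) - 3) = 1/(-44144/(-1004040/25355687) - 3) = 1/(-44144*(-25355687/1004040) - 3) = 1/(139912680866/125505 - 3) = 1/(139912304351/125505) = 125505/139912304351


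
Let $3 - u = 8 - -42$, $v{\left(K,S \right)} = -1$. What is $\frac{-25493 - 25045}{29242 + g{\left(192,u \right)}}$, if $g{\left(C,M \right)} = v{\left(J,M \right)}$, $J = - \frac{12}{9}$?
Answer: $- \frac{16846}{9747} \approx -1.7283$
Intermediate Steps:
$J = - \frac{4}{3}$ ($J = \left(-12\right) \frac{1}{9} = - \frac{4}{3} \approx -1.3333$)
$u = -47$ ($u = 3 - \left(8 - -42\right) = 3 - \left(8 + 42\right) = 3 - 50 = -47$)
$g{\left(C,M \right)} = -1$
$\frac{-25493 - 25045}{29242 + g{\left(192,u \right)}} = \frac{-25493 - 25045}{29242 - 1} = - \frac{50538}{29241} = \left(-50538\right) \frac{1}{29241} = - \frac{16846}{9747}$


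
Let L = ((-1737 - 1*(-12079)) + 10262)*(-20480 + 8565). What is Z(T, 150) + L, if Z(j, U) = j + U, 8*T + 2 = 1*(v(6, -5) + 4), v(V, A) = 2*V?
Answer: -981986033/4 ≈ -2.4550e+8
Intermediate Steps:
L = -245496660 (L = ((-1737 + 12079) + 10262)*(-11915) = (10342 + 10262)*(-11915) = 20604*(-11915) = -245496660)
T = 7/4 (T = -1/4 + (1*(2*6 + 4))/8 = -1/4 + (1*(12 + 4))/8 = -1/4 + (1*16)/8 = -1/4 + (1/8)*16 = -1/4 + 2 = 7/4 ≈ 1.7500)
Z(j, U) = U + j
Z(T, 150) + L = (150 + 7/4) - 245496660 = 607/4 - 245496660 = -981986033/4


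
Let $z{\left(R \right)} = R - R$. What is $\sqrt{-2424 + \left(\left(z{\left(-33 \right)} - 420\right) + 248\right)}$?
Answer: $2 i \sqrt{649} \approx 50.951 i$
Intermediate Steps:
$z{\left(R \right)} = 0$
$\sqrt{-2424 + \left(\left(z{\left(-33 \right)} - 420\right) + 248\right)} = \sqrt{-2424 + \left(\left(0 - 420\right) + 248\right)} = \sqrt{-2424 + \left(-420 + 248\right)} = \sqrt{-2424 - 172} = \sqrt{-2596} = 2 i \sqrt{649}$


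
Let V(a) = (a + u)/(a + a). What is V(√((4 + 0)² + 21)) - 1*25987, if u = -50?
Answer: -51973/2 - 25*√37/37 ≈ -25991.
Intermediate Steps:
V(a) = (-50 + a)/(2*a) (V(a) = (a - 50)/(a + a) = (-50 + a)/((2*a)) = (-50 + a)*(1/(2*a)) = (-50 + a)/(2*a))
V(√((4 + 0)² + 21)) - 1*25987 = (-50 + √((4 + 0)² + 21))/(2*(√((4 + 0)² + 21))) - 1*25987 = (-50 + √(4² + 21))/(2*(√(4² + 21))) - 25987 = (-50 + √(16 + 21))/(2*(√(16 + 21))) - 25987 = (-50 + √37)/(2*(√37)) - 25987 = (√37/37)*(-50 + √37)/2 - 25987 = √37*(-50 + √37)/74 - 25987 = -25987 + √37*(-50 + √37)/74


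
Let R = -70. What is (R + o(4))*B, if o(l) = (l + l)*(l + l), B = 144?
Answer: -864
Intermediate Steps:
o(l) = 4*l² (o(l) = (2*l)*(2*l) = 4*l²)
(R + o(4))*B = (-70 + 4*4²)*144 = (-70 + 4*16)*144 = (-70 + 64)*144 = -6*144 = -864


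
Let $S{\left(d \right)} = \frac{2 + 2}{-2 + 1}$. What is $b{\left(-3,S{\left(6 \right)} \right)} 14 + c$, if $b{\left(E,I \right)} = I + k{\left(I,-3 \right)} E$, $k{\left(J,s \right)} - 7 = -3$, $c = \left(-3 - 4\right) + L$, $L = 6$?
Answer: $-225$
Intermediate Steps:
$c = -1$ ($c = \left(-3 - 4\right) + 6 = -7 + 6 = -1$)
$k{\left(J,s \right)} = 4$ ($k{\left(J,s \right)} = 7 - 3 = 4$)
$S{\left(d \right)} = -4$ ($S{\left(d \right)} = \frac{4}{-1} = 4 \left(-1\right) = -4$)
$b{\left(E,I \right)} = I + 4 E$
$b{\left(-3,S{\left(6 \right)} \right)} 14 + c = \left(-4 + 4 \left(-3\right)\right) 14 - 1 = \left(-4 - 12\right) 14 - 1 = \left(-16\right) 14 - 1 = -224 - 1 = -225$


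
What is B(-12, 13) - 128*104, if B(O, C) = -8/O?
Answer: -39934/3 ≈ -13311.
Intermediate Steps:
B(-12, 13) - 128*104 = -8/(-12) - 128*104 = -8*(-1/12) - 13312 = ⅔ - 13312 = -39934/3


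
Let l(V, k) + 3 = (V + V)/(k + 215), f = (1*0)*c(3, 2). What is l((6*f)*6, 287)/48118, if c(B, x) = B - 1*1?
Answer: -3/48118 ≈ -6.2347e-5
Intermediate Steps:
c(B, x) = -1 + B (c(B, x) = B - 1 = -1 + B)
f = 0 (f = (1*0)*(-1 + 3) = 0*2 = 0)
l(V, k) = -3 + 2*V/(215 + k) (l(V, k) = -3 + (V + V)/(k + 215) = -3 + (2*V)/(215 + k) = -3 + 2*V/(215 + k))
l((6*f)*6, 287)/48118 = ((-645 - 3*287 + 2*((6*0)*6))/(215 + 287))/48118 = ((-645 - 861 + 2*(0*6))/502)*(1/48118) = ((-645 - 861 + 2*0)/502)*(1/48118) = ((-645 - 861 + 0)/502)*(1/48118) = ((1/502)*(-1506))*(1/48118) = -3*1/48118 = -3/48118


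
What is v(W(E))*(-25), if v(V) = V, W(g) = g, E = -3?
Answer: 75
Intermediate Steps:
v(W(E))*(-25) = -3*(-25) = 75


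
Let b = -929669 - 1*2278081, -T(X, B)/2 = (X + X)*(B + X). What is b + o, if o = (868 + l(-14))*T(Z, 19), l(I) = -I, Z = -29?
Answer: -4230870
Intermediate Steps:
T(X, B) = -4*X*(B + X) (T(X, B) = -2*(X + X)*(B + X) = -2*2*X*(B + X) = -4*X*(B + X))
b = -3207750 (b = -929669 - 2278081 = -3207750)
o = -1023120 (o = (868 - 1*(-14))*(-4*(-29)*(19 - 29)) = (868 + 14)*(-4*(-29)*(-10)) = 882*(-1160) = -1023120)
b + o = -3207750 - 1023120 = -4230870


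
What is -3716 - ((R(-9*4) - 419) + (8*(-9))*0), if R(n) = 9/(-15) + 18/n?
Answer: -32959/10 ≈ -3295.9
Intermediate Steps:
R(n) = -⅗ + 18/n (R(n) = 9*(-1/15) + 18/n = -⅗ + 18/n)
-3716 - ((R(-9*4) - 419) + (8*(-9))*0) = -3716 - (((-⅗ + 18/((-9*4))) - 419) + (8*(-9))*0) = -3716 - (((-⅗ + 18/(-36)) - 419) - 72*0) = -3716 - (((-⅗ + 18*(-1/36)) - 419) + 0) = -3716 - (((-⅗ - ½) - 419) + 0) = -3716 - ((-11/10 - 419) + 0) = -3716 - (-4201/10 + 0) = -3716 - 1*(-4201/10) = -3716 + 4201/10 = -32959/10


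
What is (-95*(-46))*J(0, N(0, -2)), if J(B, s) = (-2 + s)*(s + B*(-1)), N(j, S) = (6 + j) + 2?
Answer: 209760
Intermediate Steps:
N(j, S) = 8 + j
J(B, s) = (-2 + s)*(s - B)
(-95*(-46))*J(0, N(0, -2)) = (-95*(-46))*((8 + 0)² - 2*(8 + 0) + 2*0 - 1*0*(8 + 0)) = 4370*(8² - 2*8 + 0 - 1*0*8) = 4370*(64 - 16 + 0 + 0) = 4370*48 = 209760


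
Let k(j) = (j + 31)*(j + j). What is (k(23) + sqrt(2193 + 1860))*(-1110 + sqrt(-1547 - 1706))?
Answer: -(1110 - I*sqrt(3253))*(2484 + sqrt(4053)) ≈ -2.8279e+6 + 1.4531e+5*I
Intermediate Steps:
k(j) = 2*j*(31 + j) (k(j) = (31 + j)*(2*j) = 2*j*(31 + j))
(k(23) + sqrt(2193 + 1860))*(-1110 + sqrt(-1547 - 1706)) = (2*23*(31 + 23) + sqrt(2193 + 1860))*(-1110 + sqrt(-1547 - 1706)) = (2*23*54 + sqrt(4053))*(-1110 + sqrt(-3253)) = (2484 + sqrt(4053))*(-1110 + I*sqrt(3253)) = (-1110 + I*sqrt(3253))*(2484 + sqrt(4053))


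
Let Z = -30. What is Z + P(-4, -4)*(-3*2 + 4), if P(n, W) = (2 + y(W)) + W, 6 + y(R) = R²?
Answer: -46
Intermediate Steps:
y(R) = -6 + R²
P(n, W) = -4 + W + W² (P(n, W) = (2 + (-6 + W²)) + W = (-4 + W²) + W = -4 + W + W²)
Z + P(-4, -4)*(-3*2 + 4) = -30 + (-4 - 4 + (-4)²)*(-3*2 + 4) = -30 + (-4 - 4 + 16)*(-6 + 4) = -30 + 8*(-2) = -30 - 16 = -46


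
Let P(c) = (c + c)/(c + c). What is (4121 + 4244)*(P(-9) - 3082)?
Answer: -25772565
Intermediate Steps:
P(c) = 1 (P(c) = (2*c)/((2*c)) = (2*c)*(1/(2*c)) = 1)
(4121 + 4244)*(P(-9) - 3082) = (4121 + 4244)*(1 - 3082) = 8365*(-3081) = -25772565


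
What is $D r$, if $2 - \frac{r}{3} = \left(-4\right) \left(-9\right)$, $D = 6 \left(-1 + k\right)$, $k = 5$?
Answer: $-2448$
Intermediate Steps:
$D = 24$ ($D = 6 \left(-1 + 5\right) = 6 \cdot 4 = 24$)
$r = -102$ ($r = 6 - 3 \left(\left(-4\right) \left(-9\right)\right) = 6 - 108 = -102$)
$D r = 24 \left(-102\right) = -2448$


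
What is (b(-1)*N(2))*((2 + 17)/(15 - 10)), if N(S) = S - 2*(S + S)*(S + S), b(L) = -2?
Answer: 228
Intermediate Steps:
N(S) = S - 8*S**2 (N(S) = S - 2*2*S*2*S = S - 8*S**2)
(b(-1)*N(2))*((2 + 17)/(15 - 10)) = (-4*(1 - 8*2))*((2 + 17)/(15 - 10)) = (-4*(1 - 16))*(19/5) = (-4*(-15))*(19*(1/5)) = -2*(-30)*(19/5) = 60*(19/5) = 228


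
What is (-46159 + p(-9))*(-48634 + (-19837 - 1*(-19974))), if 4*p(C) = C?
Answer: 8954728565/4 ≈ 2.2387e+9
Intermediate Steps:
p(C) = C/4
(-46159 + p(-9))*(-48634 + (-19837 - 1*(-19974))) = (-46159 + (¼)*(-9))*(-48634 + (-19837 - 1*(-19974))) = (-46159 - 9/4)*(-48634 + (-19837 + 19974)) = -184645*(-48634 + 137)/4 = -184645/4*(-48497) = 8954728565/4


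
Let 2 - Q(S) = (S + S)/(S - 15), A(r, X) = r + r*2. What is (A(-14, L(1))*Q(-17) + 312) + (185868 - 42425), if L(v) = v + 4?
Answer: 1149725/8 ≈ 1.4372e+5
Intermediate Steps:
L(v) = 4 + v
A(r, X) = 3*r (A(r, X) = r + 2*r = 3*r)
Q(S) = 2 - 2*S/(-15 + S) (Q(S) = 2 - (S + S)/(S - 15) = 2 - 2*S/(-15 + S))
(A(-14, L(1))*Q(-17) + 312) + (185868 - 42425) = ((3*(-14))*(-30/(-15 - 17)) + 312) + (185868 - 42425) = (-(-1260)/(-32) + 312) + 143443 = (-(-1260)*(-1)/32 + 312) + 143443 = (-42*15/16 + 312) + 143443 = (-315/8 + 312) + 143443 = 2181/8 + 143443 = 1149725/8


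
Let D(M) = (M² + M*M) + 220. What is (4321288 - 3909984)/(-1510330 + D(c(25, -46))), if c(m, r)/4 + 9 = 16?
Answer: -205652/754271 ≈ -0.27265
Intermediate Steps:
c(m, r) = 28 (c(m, r) = -36 + 4*16 = -36 + 64 = 28)
D(M) = 220 + 2*M² (D(M) = (M² + M²) + 220 = 2*M² + 220 = 220 + 2*M²)
(4321288 - 3909984)/(-1510330 + D(c(25, -46))) = (4321288 - 3909984)/(-1510330 + (220 + 2*28²)) = 411304/(-1510330 + (220 + 2*784)) = 411304/(-1510330 + (220 + 1568)) = 411304/(-1510330 + 1788) = 411304/(-1508542) = 411304*(-1/1508542) = -205652/754271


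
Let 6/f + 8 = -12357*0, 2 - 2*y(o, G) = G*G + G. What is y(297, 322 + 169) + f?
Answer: -483143/4 ≈ -1.2079e+5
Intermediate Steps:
y(o, G) = 1 - G/2 - G²/2 (y(o, G) = 1 - (G*G + G)/2 = 1 - (G² + G)/2 = 1 - (G + G²)/2 = 1 + (-G/2 - G²/2) = 1 - G/2 - G²/2)
f = -¾ (f = 6/(-8 - 12357*0) = 6/(-8 + 0) = 6/(-8) = 6*(-⅛) = -¾ ≈ -0.75000)
y(297, 322 + 169) + f = (1 - (322 + 169)/2 - (322 + 169)²/2) - ¾ = (1 - ½*491 - ½*491²) - ¾ = (1 - 491/2 - ½*241081) - ¾ = (1 - 491/2 - 241081/2) - ¾ = -120785 - ¾ = -483143/4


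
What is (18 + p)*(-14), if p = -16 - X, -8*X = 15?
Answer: -217/4 ≈ -54.250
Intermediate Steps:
X = -15/8 (X = -⅛*15 = -15/8 ≈ -1.8750)
p = -113/8 (p = -16 - 1*(-15/8) = -16 + 15/8 = -113/8 ≈ -14.125)
(18 + p)*(-14) = (18 - 113/8)*(-14) = (31/8)*(-14) = -217/4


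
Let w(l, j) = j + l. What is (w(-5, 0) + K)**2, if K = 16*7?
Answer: 11449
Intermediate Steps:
K = 112
(w(-5, 0) + K)**2 = ((0 - 5) + 112)**2 = (-5 + 112)**2 = 107**2 = 11449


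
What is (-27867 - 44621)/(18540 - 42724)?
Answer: 9061/3023 ≈ 2.9974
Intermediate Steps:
(-27867 - 44621)/(18540 - 42724) = -72488/(-24184) = -72488*(-1/24184) = 9061/3023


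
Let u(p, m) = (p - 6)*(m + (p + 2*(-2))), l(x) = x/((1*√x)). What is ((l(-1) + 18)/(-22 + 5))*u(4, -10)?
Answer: -360/17 - 20*I/17 ≈ -21.176 - 1.1765*I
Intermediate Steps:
l(x) = √x (l(x) = x/(√x) = x/√x = √x)
u(p, m) = (-6 + p)*(-4 + m + p) (u(p, m) = (-6 + p)*(m + (p - 4)) = (-6 + p)*(m + (-4 + p)) = (-6 + p)*(-4 + m + p))
((l(-1) + 18)/(-22 + 5))*u(4, -10) = ((√(-1) + 18)/(-22 + 5))*(24 + 4² - 10*4 - 6*(-10) - 10*4) = ((I + 18)/(-17))*(24 + 16 - 40 + 60 - 40) = ((18 + I)*(-1/17))*20 = (-18/17 - I/17)*20 = -360/17 - 20*I/17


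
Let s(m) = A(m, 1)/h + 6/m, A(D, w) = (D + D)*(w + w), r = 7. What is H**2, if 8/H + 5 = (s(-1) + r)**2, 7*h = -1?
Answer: 4/43681 ≈ 9.1573e-5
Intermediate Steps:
h = -1/7 (h = (1/7)*(-1) = -1/7 ≈ -0.14286)
A(D, w) = 4*D*w (A(D, w) = (2*D)*(2*w) = 4*D*w)
s(m) = -28*m + 6/m (s(m) = (4*m*1)/(-1/7) + 6/m = (4*m)*(-7) + 6/m = -28*m + 6/m)
H = 2/209 (H = 8/(-5 + ((-28*(-1) + 6/(-1)) + 7)**2) = 8/(-5 + ((28 + 6*(-1)) + 7)**2) = 8/(-5 + ((28 - 6) + 7)**2) = 8/(-5 + (22 + 7)**2) = 8/(-5 + 29**2) = 8/(-5 + 841) = 8/836 = 8*(1/836) = 2/209 ≈ 0.0095694)
H**2 = (2/209)**2 = 4/43681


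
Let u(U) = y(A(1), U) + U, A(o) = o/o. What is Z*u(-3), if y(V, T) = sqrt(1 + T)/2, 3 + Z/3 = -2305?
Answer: 20772 - 3462*I*sqrt(2) ≈ 20772.0 - 4896.0*I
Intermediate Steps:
A(o) = 1
Z = -6924 (Z = -9 + 3*(-2305) = -9 - 6915 = -6924)
y(V, T) = sqrt(1 + T)/2 (y(V, T) = sqrt(1 + T)*(1/2) = sqrt(1 + T)/2)
u(U) = U + sqrt(1 + U)/2 (u(U) = sqrt(1 + U)/2 + U = U + sqrt(1 + U)/2)
Z*u(-3) = -6924*(-3 + sqrt(1 - 3)/2) = -6924*(-3 + sqrt(-2)/2) = -6924*(-3 + (I*sqrt(2))/2) = -6924*(-3 + I*sqrt(2)/2) = 20772 - 3462*I*sqrt(2)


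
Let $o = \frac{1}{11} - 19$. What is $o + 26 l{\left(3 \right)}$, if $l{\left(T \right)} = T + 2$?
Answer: $\frac{1222}{11} \approx 111.09$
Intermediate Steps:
$l{\left(T \right)} = 2 + T$
$o = - \frac{208}{11}$ ($o = \frac{1}{11} - 19 = - \frac{208}{11} \approx -18.909$)
$o + 26 l{\left(3 \right)} = - \frac{208}{11} + 26 \left(2 + 3\right) = - \frac{208}{11} + 26 \cdot 5 = - \frac{208}{11} + 130 = \frac{1222}{11}$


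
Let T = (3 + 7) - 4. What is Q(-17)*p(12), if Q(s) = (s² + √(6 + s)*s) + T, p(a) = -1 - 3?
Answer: -1180 + 68*I*√11 ≈ -1180.0 + 225.53*I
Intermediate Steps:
p(a) = -4
T = 6 (T = 10 - 4 = 6)
Q(s) = 6 + s² + s*√(6 + s) (Q(s) = (s² + √(6 + s)*s) + 6 = (s² + s*√(6 + s)) + 6 = 6 + s² + s*√(6 + s))
Q(-17)*p(12) = (6 + (-17)² - 17*√(6 - 17))*(-4) = (6 + 289 - 17*I*√11)*(-4) = (295 - 17*I*√11)*(-4) = -1180 + 68*I*√11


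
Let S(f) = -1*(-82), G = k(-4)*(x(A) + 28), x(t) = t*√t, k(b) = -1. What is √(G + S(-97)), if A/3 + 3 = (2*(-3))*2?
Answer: 3*√(6 + 15*I*√5) ≈ 13.429 + 11.24*I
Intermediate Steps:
A = -45 (A = -9 + 3*((2*(-3))*2) = -9 + 3*(-6*2) = -9 + 3*(-12) = -9 - 36 = -45)
x(t) = t^(3/2)
G = -28 + 135*I*√5 (G = -((-45)^(3/2) + 28) = -(-135*I*√5 + 28) = -(28 - 135*I*√5) = -28 + 135*I*√5 ≈ -28.0 + 301.87*I)
S(f) = 82
√(G + S(-97)) = √((-28 + 135*I*√5) + 82) = √(54 + 135*I*√5)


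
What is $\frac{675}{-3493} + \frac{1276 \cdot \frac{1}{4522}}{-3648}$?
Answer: $- \frac{397836781}{2057907936} \approx -0.19332$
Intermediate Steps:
$\frac{675}{-3493} + \frac{1276 \cdot \frac{1}{4522}}{-3648} = 675 \left(- \frac{1}{3493}\right) + 1276 \cdot \frac{1}{4522} \left(- \frac{1}{3648}\right) = - \frac{675}{3493} + \frac{638}{2261} \left(- \frac{1}{3648}\right) = - \frac{675}{3493} - \frac{319}{4124064} = - \frac{397836781}{2057907936}$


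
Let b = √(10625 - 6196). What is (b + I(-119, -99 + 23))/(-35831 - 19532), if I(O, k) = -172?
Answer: 172/55363 - √4429/55363 ≈ 0.0019047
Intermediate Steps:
b = √4429 ≈ 66.551
(b + I(-119, -99 + 23))/(-35831 - 19532) = (√4429 - 172)/(-35831 - 19532) = (-172 + √4429)/(-55363) = (-172 + √4429)*(-1/55363) = 172/55363 - √4429/55363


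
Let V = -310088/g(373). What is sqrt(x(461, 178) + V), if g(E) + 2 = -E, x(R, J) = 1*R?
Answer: sqrt(7244445)/75 ≈ 35.887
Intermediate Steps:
x(R, J) = R
g(E) = -2 - E
V = 310088/375 (V = -310088/(-2 - 1*373) = -310088/(-2 - 373) = -310088/(-375) = -310088*(-1/375) = 310088/375 ≈ 826.90)
sqrt(x(461, 178) + V) = sqrt(461 + 310088/375) = sqrt(482963/375) = sqrt(7244445)/75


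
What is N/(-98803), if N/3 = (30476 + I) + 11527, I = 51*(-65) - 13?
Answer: -116025/98803 ≈ -1.1743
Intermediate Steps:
I = -3328 (I = -3315 - 13 = -3328)
N = 116025 (N = 3*((30476 - 3328) + 11527) = 3*(27148 + 11527) = 3*38675 = 116025)
N/(-98803) = 116025/(-98803) = 116025*(-1/98803) = -116025/98803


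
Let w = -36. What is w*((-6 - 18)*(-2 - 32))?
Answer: -29376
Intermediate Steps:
w*((-6 - 18)*(-2 - 32)) = -36*(-6 - 18)*(-2 - 32) = -(-864)*(-34) = -36*816 = -29376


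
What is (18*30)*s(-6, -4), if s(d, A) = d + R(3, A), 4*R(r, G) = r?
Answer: -2835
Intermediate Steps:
R(r, G) = r/4
s(d, A) = ¾ + d (s(d, A) = d + (¼)*3 = d + ¾ = ¾ + d)
(18*30)*s(-6, -4) = (18*30)*(¾ - 6) = 540*(-21/4) = -2835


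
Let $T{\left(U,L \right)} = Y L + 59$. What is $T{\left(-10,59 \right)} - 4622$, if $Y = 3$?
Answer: $-4386$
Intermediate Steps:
$T{\left(U,L \right)} = 59 + 3 L$ ($T{\left(U,L \right)} = 3 L + 59 = 59 + 3 L$)
$T{\left(-10,59 \right)} - 4622 = \left(59 + 3 \cdot 59\right) - 4622 = \left(59 + 177\right) - 4622 = 236 - 4622 = -4386$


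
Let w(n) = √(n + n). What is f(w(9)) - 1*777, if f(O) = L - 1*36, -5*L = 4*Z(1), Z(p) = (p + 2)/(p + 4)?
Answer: -20337/25 ≈ -813.48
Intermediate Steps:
w(n) = √2*√n (w(n) = √(2*n) = √2*√n)
Z(p) = (2 + p)/(4 + p)
L = -12/25 (L = -4*(2 + 1)/(4 + 1)/5 = -4*3/5/5 = -4*(⅕)*3/5 = -4*3/(5*5) = -⅕*12/5 = -12/25 ≈ -0.48000)
f(O) = -912/25 (f(O) = -12/25 - 1*36 = -12/25 - 36 = -912/25)
f(w(9)) - 1*777 = -912/25 - 1*777 = -912/25 - 777 = -20337/25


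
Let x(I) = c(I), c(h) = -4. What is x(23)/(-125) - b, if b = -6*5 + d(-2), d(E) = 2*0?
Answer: 3754/125 ≈ 30.032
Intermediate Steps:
d(E) = 0
x(I) = -4
b = -30 (b = -6*5 + 0 = -30 + 0 = -30)
x(23)/(-125) - b = -4/(-125) - 1*(-30) = -4*(-1/125) + 30 = 4/125 + 30 = 3754/125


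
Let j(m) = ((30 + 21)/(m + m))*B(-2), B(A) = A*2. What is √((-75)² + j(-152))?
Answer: √8123469/38 ≈ 75.005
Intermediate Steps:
B(A) = 2*A
j(m) = -102/m (j(m) = ((30 + 21)/(m + m))*(2*(-2)) = (51/((2*m)))*(-4) = (51*(1/(2*m)))*(-4) = (51/(2*m))*(-4) = -102/m)
√((-75)² + j(-152)) = √((-75)² - 102/(-152)) = √(5625 - 102*(-1/152)) = √(5625 + 51/76) = √(427551/76) = √8123469/38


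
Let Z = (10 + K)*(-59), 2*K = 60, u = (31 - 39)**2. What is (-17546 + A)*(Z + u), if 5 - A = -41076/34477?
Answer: 1388437076376/34477 ≈ 4.0271e+7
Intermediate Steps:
u = 64 (u = (-8)**2 = 64)
K = 30 (K = (1/2)*60 = 30)
A = 213461/34477 (A = 5 - (-41076)/34477 = 5 - 1*(-41076/34477) = 5 + 41076/34477 = 213461/34477 ≈ 6.1914)
Z = -2360 (Z = (10 + 30)*(-59) = 40*(-59) = -2360)
(-17546 + A)*(Z + u) = (-17546 + 213461/34477)*(-2360 + 64) = -604719981/34477*(-2296) = 1388437076376/34477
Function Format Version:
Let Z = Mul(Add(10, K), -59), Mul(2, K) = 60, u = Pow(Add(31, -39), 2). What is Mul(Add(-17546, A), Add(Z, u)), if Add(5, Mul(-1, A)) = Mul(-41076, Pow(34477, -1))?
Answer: Rational(1388437076376, 34477) ≈ 4.0271e+7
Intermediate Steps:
u = 64 (u = Pow(-8, 2) = 64)
K = 30 (K = Mul(Rational(1, 2), 60) = 30)
A = Rational(213461, 34477) (A = Add(5, Mul(-1, Mul(-41076, Pow(34477, -1)))) = Add(5, Mul(-1, Mul(-41076, Rational(1, 34477)))) = Add(5, Mul(-1, Rational(-41076, 34477))) = Add(5, Rational(41076, 34477)) = Rational(213461, 34477) ≈ 6.1914)
Z = -2360 (Z = Mul(Add(10, 30), -59) = Mul(40, -59) = -2360)
Mul(Add(-17546, A), Add(Z, u)) = Mul(Add(-17546, Rational(213461, 34477)), Add(-2360, 64)) = Mul(Rational(-604719981, 34477), -2296) = Rational(1388437076376, 34477)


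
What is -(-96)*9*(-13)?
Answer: -11232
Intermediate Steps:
-(-96)*9*(-13) = -24*(-36)*(-13) = 864*(-13) = -11232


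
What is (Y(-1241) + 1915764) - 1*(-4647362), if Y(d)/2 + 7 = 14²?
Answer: 6563504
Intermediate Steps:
Y(d) = 378 (Y(d) = -14 + 2*14² = -14 + 2*196 = -14 + 392 = 378)
(Y(-1241) + 1915764) - 1*(-4647362) = (378 + 1915764) - 1*(-4647362) = 1916142 + 4647362 = 6563504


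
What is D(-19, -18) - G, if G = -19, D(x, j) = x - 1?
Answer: -1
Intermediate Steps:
D(x, j) = -1 + x
D(-19, -18) - G = (-1 - 19) - 1*(-19) = -20 + 19 = -1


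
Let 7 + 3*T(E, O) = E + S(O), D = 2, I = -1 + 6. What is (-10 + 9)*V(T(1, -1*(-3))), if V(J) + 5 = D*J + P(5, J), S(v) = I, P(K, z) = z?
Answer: 6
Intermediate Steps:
I = 5
S(v) = 5
T(E, O) = -⅔ + E/3 (T(E, O) = -7/3 + (E + 5)/3 = -7/3 + (5 + E)/3 = -7/3 + (5/3 + E/3) = -⅔ + E/3)
V(J) = -5 + 3*J (V(J) = -5 + (2*J + J) = -5 + 3*J)
(-10 + 9)*V(T(1, -1*(-3))) = (-10 + 9)*(-5 + 3*(-⅔ + (⅓)*1)) = -(-5 + 3*(-⅔ + ⅓)) = -(-5 + 3*(-⅓)) = -(-5 - 1) = -1*(-6) = 6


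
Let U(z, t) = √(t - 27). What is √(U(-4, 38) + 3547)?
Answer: √(3547 + √11) ≈ 59.585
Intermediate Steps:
U(z, t) = √(-27 + t)
√(U(-4, 38) + 3547) = √(√(-27 + 38) + 3547) = √(√11 + 3547) = √(3547 + √11)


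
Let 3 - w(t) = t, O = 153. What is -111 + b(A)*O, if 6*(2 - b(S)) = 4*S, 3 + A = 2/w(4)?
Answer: 705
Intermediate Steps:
w(t) = 3 - t
A = -5 (A = -3 + 2/(3 - 1*4) = -3 + 2/(3 - 4) = -3 + 2/(-1) = -3 + 2*(-1) = -3 - 2 = -5)
b(S) = 2 - 2*S/3
-111 + b(A)*O = -111 + (2 - ⅔*(-5))*153 = -111 + (2 + 10/3)*153 = -111 + (16/3)*153 = -111 + 816 = 705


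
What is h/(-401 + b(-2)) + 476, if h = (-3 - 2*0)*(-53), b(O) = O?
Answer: 191669/403 ≈ 475.61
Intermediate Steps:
h = 159 (h = (-3 + 0)*(-53) = -3*(-53) = 159)
h/(-401 + b(-2)) + 476 = 159/(-401 - 2) + 476 = 159/(-403) + 476 = 159*(-1/403) + 476 = -159/403 + 476 = 191669/403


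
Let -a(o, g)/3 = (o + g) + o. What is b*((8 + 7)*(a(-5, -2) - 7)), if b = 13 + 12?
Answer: 10875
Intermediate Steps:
a(o, g) = -6*o - 3*g (a(o, g) = -3*((o + g) + o) = -3*((g + o) + o) = -3*(g + 2*o) = -6*o - 3*g)
b = 25
b*((8 + 7)*(a(-5, -2) - 7)) = 25*((8 + 7)*((-6*(-5) - 3*(-2)) - 7)) = 25*(15*((30 + 6) - 7)) = 25*(15*(36 - 7)) = 25*(15*29) = 25*435 = 10875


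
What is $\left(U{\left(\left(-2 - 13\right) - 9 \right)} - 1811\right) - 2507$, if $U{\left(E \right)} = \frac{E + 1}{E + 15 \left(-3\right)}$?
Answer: $- \frac{12953}{3} \approx -4317.7$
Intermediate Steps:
$U{\left(E \right)} = \frac{1 + E}{-45 + E}$ ($U{\left(E \right)} = \frac{1 + E}{E - 45} = \frac{1 + E}{-45 + E}$)
$\left(U{\left(\left(-2 - 13\right) - 9 \right)} - 1811\right) - 2507 = \left(\frac{1 - 24}{-45 - 24} - 1811\right) - 2507 = \left(\frac{1}{-69} \left(-23\right) - 1811\right) - 2507 = \left(\left(- \frac{1}{69}\right) \left(-23\right) - 1811\right) - 2507 = \left(\frac{1}{3} - 1811\right) - 2507 = - \frac{5432}{3} - 2507 = - \frac{12953}{3}$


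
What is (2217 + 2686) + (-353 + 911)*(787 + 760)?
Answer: 868129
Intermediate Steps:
(2217 + 2686) + (-353 + 911)*(787 + 760) = 4903 + 558*1547 = 4903 + 863226 = 868129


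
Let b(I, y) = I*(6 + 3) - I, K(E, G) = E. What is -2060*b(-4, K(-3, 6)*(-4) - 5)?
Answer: 65920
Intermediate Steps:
b(I, y) = 8*I (b(I, y) = I*9 - I = 9*I - I = 8*I)
-2060*b(-4, K(-3, 6)*(-4) - 5) = -16480*(-4) = -2060*(-32) = 65920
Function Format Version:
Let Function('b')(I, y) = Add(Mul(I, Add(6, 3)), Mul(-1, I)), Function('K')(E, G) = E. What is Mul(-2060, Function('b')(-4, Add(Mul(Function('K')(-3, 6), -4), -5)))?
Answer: 65920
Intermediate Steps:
Function('b')(I, y) = Mul(8, I) (Function('b')(I, y) = Add(Mul(I, 9), Mul(-1, I)) = Add(Mul(9, I), Mul(-1, I)) = Mul(8, I))
Mul(-2060, Function('b')(-4, Add(Mul(Function('K')(-3, 6), -4), -5))) = Mul(-2060, Mul(8, -4)) = Mul(-2060, -32) = 65920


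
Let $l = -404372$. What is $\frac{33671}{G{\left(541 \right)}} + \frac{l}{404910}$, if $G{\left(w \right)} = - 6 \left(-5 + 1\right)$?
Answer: $\frac{2270669947}{1619640} \approx 1402.0$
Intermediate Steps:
$G{\left(w \right)} = 24$ ($G{\left(w \right)} = \left(-6\right) \left(-4\right) = 24$)
$\frac{33671}{G{\left(541 \right)}} + \frac{l}{404910} = \frac{33671}{24} - \frac{404372}{404910} = 33671 \cdot \frac{1}{24} - \frac{202186}{202455} = \frac{33671}{24} - \frac{202186}{202455} = \frac{2270669947}{1619640}$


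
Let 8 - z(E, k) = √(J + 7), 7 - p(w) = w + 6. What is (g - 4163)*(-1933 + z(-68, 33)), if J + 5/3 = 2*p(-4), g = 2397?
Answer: 3399550 + 1766*√138/3 ≈ 3.4065e+6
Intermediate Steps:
p(w) = 1 - w (p(w) = 7 - (w + 6) = 7 - (6 + w) = 7 + (-6 - w) = 1 - w)
J = 25/3 (J = -5/3 + 2*(1 - 1*(-4)) = -5/3 + 2*(1 + 4) = -5/3 + 2*5 = -5/3 + 10 = 25/3 ≈ 8.3333)
z(E, k) = 8 - √138/3 (z(E, k) = 8 - √(25/3 + 7) = 8 - √(46/3) = 8 - √138/3)
(g - 4163)*(-1933 + z(-68, 33)) = (2397 - 4163)*(-1933 + (8 - √138/3)) = -1766*(-1925 - √138/3) = 3399550 + 1766*√138/3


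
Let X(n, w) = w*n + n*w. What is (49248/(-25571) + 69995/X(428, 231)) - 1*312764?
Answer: -225919832982281/722329608 ≈ -3.1277e+5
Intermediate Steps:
X(n, w) = 2*n*w (X(n, w) = n*w + n*w = 2*n*w)
(49248/(-25571) + 69995/X(428, 231)) - 1*312764 = (49248/(-25571) + 69995/((2*428*231))) - 1*312764 = (49248*(-1/25571) + 69995/197736) - 312764 = (-49248/25571 + 69995*(1/197736)) - 312764 = (-49248/25571 + 69995/197736) - 312764 = -1135465769/722329608 - 312764 = -225919832982281/722329608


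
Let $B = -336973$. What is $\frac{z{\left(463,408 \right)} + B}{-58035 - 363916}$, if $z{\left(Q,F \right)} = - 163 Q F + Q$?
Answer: $\frac{31127862}{421951} \approx 73.771$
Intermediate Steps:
$z{\left(Q,F \right)} = Q - 163 F Q$ ($z{\left(Q,F \right)} = - 163 F Q + Q = Q - 163 F Q$)
$\frac{z{\left(463,408 \right)} + B}{-58035 - 363916} = \frac{463 \left(1 - 66504\right) - 336973}{-58035 - 363916} = \frac{463 \left(1 - 66504\right) - 336973}{-421951} = \left(463 \left(-66503\right) - 336973\right) \left(- \frac{1}{421951}\right) = \left(-30790889 - 336973\right) \left(- \frac{1}{421951}\right) = \left(-31127862\right) \left(- \frac{1}{421951}\right) = \frac{31127862}{421951}$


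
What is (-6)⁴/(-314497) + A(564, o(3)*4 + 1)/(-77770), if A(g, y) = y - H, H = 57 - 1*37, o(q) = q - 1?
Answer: -8848223/2223493790 ≈ -0.0039794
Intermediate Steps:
o(q) = -1 + q
H = 20 (H = 57 - 37 = 20)
A(g, y) = -20 + y (A(g, y) = y - 1*20 = y - 20 = -20 + y)
(-6)⁴/(-314497) + A(564, o(3)*4 + 1)/(-77770) = (-6)⁴/(-314497) + (-20 + ((-1 + 3)*4 + 1))/(-77770) = 1296*(-1/314497) + (-20 + (2*4 + 1))*(-1/77770) = -1296/314497 + (-20 + (8 + 1))*(-1/77770) = -1296/314497 + (-20 + 9)*(-1/77770) = -1296/314497 - 11*(-1/77770) = -1296/314497 + 1/7070 = -8848223/2223493790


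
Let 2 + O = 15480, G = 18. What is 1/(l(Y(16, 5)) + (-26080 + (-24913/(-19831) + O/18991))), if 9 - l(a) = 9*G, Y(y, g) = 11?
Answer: -53801503/1411263390056 ≈ -3.8123e-5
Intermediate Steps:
O = 15478 (O = -2 + 15480 = 15478)
l(a) = -153 (l(a) = 9 - 9*18 = 9 - 1*162 = 9 - 162 = -153)
1/(l(Y(16, 5)) + (-26080 + (-24913/(-19831) + O/18991))) = 1/(-153 + (-26080 + (-24913/(-19831) + 15478/18991))) = 1/(-153 + (-26080 + (-24913*(-1/19831) + 15478*(1/18991)))) = 1/(-153 + (-26080 + (3559/2833 + 15478/18991))) = 1/(-153 + (-26080 + 111438143/53801503)) = 1/(-153 - 1403031760097/53801503) = 1/(-1411263390056/53801503) = -53801503/1411263390056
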